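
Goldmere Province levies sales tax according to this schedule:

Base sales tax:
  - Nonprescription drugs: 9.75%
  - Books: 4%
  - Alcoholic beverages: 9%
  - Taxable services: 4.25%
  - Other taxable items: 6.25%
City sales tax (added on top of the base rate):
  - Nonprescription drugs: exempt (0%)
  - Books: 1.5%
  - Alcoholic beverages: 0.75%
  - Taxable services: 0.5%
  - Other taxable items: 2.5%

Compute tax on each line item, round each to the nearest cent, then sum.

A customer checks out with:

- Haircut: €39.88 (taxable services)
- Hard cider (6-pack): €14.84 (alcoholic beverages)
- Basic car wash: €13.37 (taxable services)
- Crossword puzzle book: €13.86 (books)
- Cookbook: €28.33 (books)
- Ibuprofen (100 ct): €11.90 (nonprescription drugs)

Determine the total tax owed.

€7.46

Haircut €39.88: taxable services → 4.25% + 0.5% city = 4.75% → €1.89
Hard cider (6-pack) €14.84: alcoholic beverages → 9% + 0.75% city = 9.75% → €1.45
Basic car wash €13.37: taxable services → 4.25% + 0.5% city = 4.75% → €0.64
Crossword puzzle book €13.86: books → 4% + 1.5% city = 5.5% → €0.76
Cookbook €28.33: books → 4% + 1.5% city = 5.5% → €1.56
Ibuprofen (100 ct) €11.90: nonprescription drugs → 9.75% + 0% city = 9.75% → €1.16
Total tax = €1.89 + €1.45 + €0.64 + €0.76 + €1.56 + €1.16 = €7.46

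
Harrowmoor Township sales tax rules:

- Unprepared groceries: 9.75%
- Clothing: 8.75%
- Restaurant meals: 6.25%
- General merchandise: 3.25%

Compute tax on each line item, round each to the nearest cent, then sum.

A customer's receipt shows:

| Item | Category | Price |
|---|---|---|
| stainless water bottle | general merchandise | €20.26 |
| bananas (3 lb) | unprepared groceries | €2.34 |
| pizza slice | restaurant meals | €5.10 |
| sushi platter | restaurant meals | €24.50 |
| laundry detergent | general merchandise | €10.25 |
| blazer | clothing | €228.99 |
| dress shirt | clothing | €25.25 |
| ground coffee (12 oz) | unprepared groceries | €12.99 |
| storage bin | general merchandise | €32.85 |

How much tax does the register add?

Stainless water bottle €20.26: general merchandise → 3.25% → €0.66
Bananas (3 lb) €2.34: unprepared groceries → 9.75% → €0.23
Pizza slice €5.10: restaurant meals → 6.25% → €0.32
Sushi platter €24.50: restaurant meals → 6.25% → €1.53
Laundry detergent €10.25: general merchandise → 3.25% → €0.33
Blazer €228.99: clothing → 8.75% → €20.04
Dress shirt €25.25: clothing → 8.75% → €2.21
Ground coffee (12 oz) €12.99: unprepared groceries → 9.75% → €1.27
Storage bin €32.85: general merchandise → 3.25% → €1.07
Total tax = €0.66 + €0.23 + €0.32 + €1.53 + €0.33 + €20.04 + €2.21 + €1.27 + €1.07 = €27.66

€27.66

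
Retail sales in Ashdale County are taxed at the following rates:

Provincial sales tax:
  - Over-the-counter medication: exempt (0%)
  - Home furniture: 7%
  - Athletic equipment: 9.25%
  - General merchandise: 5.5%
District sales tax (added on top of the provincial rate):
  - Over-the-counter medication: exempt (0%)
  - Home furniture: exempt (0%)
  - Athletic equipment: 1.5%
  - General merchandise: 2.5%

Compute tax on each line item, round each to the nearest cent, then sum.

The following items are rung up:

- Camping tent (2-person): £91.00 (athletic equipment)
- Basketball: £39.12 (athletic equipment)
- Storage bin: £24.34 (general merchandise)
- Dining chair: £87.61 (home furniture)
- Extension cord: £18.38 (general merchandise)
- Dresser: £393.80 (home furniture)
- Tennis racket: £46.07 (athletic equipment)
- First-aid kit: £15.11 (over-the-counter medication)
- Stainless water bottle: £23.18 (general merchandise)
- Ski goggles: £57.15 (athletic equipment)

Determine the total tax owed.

£64.05

Camping tent (2-person) £91.00: athletic equipment → 9.25% + 1.5% district = 10.75% → £9.78
Basketball £39.12: athletic equipment → 9.25% + 1.5% district = 10.75% → £4.21
Storage bin £24.34: general merchandise → 5.5% + 2.5% district = 8% → £1.95
Dining chair £87.61: home furniture → 7% + 0% district = 7% → £6.13
Extension cord £18.38: general merchandise → 5.5% + 2.5% district = 8% → £1.47
Dresser £393.80: home furniture → 7% + 0% district = 7% → £27.57
Tennis racket £46.07: athletic equipment → 9.25% + 1.5% district = 10.75% → £4.95
First-aid kit £15.11: over-the-counter medication → 0% + 0% district = 0% → £0.00
Stainless water bottle £23.18: general merchandise → 5.5% + 2.5% district = 8% → £1.85
Ski goggles £57.15: athletic equipment → 9.25% + 1.5% district = 10.75% → £6.14
Total tax = £9.78 + £4.21 + £1.95 + £6.13 + £1.47 + £27.57 + £4.95 + £1.85 + £6.14 = £64.05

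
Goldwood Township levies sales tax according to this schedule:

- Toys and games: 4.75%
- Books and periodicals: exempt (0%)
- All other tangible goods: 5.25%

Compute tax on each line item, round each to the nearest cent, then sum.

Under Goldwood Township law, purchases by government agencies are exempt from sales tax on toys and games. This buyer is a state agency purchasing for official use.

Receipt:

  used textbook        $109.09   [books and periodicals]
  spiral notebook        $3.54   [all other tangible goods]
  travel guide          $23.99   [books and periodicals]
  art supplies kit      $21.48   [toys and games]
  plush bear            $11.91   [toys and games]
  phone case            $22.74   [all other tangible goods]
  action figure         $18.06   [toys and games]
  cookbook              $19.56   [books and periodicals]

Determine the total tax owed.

$1.38

Used textbook $109.09: books and periodicals → 0% → $0.00
Spiral notebook $3.54: all other tangible goods → 5.25% → $0.19
Travel guide $23.99: books and periodicals → 0% → $0.00
Art supplies kit $21.48: toys and games, buyer-exempt → 0% → $0.00
Plush bear $11.91: toys and games, buyer-exempt → 0% → $0.00
Phone case $22.74: all other tangible goods → 5.25% → $1.19
Action figure $18.06: toys and games, buyer-exempt → 0% → $0.00
Cookbook $19.56: books and periodicals → 0% → $0.00
Total tax = $0.19 + $1.19 = $1.38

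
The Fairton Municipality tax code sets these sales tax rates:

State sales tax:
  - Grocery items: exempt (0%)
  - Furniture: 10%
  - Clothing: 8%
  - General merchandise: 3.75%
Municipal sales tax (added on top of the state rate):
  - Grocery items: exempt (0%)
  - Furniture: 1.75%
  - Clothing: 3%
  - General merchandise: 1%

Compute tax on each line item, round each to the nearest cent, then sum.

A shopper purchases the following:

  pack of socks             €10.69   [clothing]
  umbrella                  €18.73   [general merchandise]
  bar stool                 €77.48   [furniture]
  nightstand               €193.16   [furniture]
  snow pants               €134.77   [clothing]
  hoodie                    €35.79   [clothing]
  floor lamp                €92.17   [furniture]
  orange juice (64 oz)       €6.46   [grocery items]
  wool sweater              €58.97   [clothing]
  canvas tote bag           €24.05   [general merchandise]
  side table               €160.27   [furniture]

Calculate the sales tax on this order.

€89.92

Pack of socks €10.69: clothing → 8% + 3% municipal = 11% → €1.18
Umbrella €18.73: general merchandise → 3.75% + 1% municipal = 4.75% → €0.89
Bar stool €77.48: furniture → 10% + 1.75% municipal = 11.75% → €9.10
Nightstand €193.16: furniture → 10% + 1.75% municipal = 11.75% → €22.70
Snow pants €134.77: clothing → 8% + 3% municipal = 11% → €14.82
Hoodie €35.79: clothing → 8% + 3% municipal = 11% → €3.94
Floor lamp €92.17: furniture → 10% + 1.75% municipal = 11.75% → €10.83
Orange juice (64 oz) €6.46: grocery items → 0% + 0% municipal = 0% → €0.00
Wool sweater €58.97: clothing → 8% + 3% municipal = 11% → €6.49
Canvas tote bag €24.05: general merchandise → 3.75% + 1% municipal = 4.75% → €1.14
Side table €160.27: furniture → 10% + 1.75% municipal = 11.75% → €18.83
Total tax = €1.18 + €0.89 + €9.10 + €22.70 + €14.82 + €3.94 + €10.83 + €6.49 + €1.14 + €18.83 = €89.92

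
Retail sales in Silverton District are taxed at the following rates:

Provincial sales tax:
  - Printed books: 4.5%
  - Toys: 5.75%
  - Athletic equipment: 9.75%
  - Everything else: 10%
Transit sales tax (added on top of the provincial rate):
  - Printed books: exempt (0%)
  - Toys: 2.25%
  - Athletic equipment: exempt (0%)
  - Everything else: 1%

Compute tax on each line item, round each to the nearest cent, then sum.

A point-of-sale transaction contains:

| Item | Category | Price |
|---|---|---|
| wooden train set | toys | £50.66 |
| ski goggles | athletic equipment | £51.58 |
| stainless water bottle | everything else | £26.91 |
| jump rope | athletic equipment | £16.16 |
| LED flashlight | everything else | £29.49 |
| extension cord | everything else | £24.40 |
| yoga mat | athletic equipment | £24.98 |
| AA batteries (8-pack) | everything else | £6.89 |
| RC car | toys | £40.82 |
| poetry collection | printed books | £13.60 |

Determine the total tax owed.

Wooden train set £50.66: toys → 5.75% + 2.25% transit = 8% → £4.05
Ski goggles £51.58: athletic equipment → 9.75% + 0% transit = 9.75% → £5.03
Stainless water bottle £26.91: everything else → 10% + 1% transit = 11% → £2.96
Jump rope £16.16: athletic equipment → 9.75% + 0% transit = 9.75% → £1.58
LED flashlight £29.49: everything else → 10% + 1% transit = 11% → £3.24
Extension cord £24.40: everything else → 10% + 1% transit = 11% → £2.68
Yoga mat £24.98: athletic equipment → 9.75% + 0% transit = 9.75% → £2.44
AA batteries (8-pack) £6.89: everything else → 10% + 1% transit = 11% → £0.76
RC car £40.82: toys → 5.75% + 2.25% transit = 8% → £3.27
Poetry collection £13.60: printed books → 4.5% + 0% transit = 4.5% → £0.61
Total tax = £4.05 + £5.03 + £2.96 + £1.58 + £3.24 + £2.68 + £2.44 + £0.76 + £3.27 + £0.61 = £26.62

£26.62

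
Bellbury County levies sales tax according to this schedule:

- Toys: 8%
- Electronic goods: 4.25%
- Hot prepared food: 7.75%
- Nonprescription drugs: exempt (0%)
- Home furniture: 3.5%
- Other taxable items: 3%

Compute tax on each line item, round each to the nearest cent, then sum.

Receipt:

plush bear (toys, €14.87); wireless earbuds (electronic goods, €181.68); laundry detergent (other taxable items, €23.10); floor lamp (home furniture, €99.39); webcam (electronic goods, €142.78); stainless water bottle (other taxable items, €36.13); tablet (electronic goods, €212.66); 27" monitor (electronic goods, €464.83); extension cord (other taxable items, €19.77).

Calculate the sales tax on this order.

€49.62

Plush bear €14.87: toys → 8% → €1.19
Wireless earbuds €181.68: electronic goods → 4.25% → €7.72
Laundry detergent €23.10: other taxable items → 3% → €0.69
Floor lamp €99.39: home furniture → 3.5% → €3.48
Webcam €142.78: electronic goods → 4.25% → €6.07
Stainless water bottle €36.13: other taxable items → 3% → €1.08
Tablet €212.66: electronic goods → 4.25% → €9.04
27" monitor €464.83: electronic goods → 4.25% → €19.76
Extension cord €19.77: other taxable items → 3% → €0.59
Total tax = €1.19 + €7.72 + €0.69 + €3.48 + €6.07 + €1.08 + €9.04 + €19.76 + €0.59 = €49.62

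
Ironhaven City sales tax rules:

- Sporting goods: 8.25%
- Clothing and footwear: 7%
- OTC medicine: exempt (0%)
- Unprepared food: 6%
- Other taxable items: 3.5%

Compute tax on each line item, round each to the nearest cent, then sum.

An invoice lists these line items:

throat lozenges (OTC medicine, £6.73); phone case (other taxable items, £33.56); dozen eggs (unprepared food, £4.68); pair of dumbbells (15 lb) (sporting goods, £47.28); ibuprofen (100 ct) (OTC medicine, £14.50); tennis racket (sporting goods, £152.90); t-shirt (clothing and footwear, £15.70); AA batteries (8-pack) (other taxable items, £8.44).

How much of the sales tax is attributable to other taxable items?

Phone case £33.56: other taxable items → 3.5% → £1.17
AA batteries (8-pack) £8.44: other taxable items → 3.5% → £0.30
Tax on other taxable items = £1.17 + £0.30 = £1.47

£1.47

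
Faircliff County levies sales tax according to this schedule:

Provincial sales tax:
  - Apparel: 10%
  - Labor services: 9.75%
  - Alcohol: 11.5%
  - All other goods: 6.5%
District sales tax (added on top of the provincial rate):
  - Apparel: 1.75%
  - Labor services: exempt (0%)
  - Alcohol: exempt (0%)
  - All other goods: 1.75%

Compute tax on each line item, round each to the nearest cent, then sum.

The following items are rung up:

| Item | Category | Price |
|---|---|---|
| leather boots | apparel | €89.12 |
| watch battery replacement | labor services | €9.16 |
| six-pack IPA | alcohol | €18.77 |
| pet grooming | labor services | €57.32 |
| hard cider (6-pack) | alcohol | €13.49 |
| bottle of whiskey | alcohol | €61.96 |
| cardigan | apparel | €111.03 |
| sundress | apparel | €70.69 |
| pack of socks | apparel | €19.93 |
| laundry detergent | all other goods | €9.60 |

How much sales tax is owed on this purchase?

Leather boots €89.12: apparel → 10% + 1.75% district = 11.75% → €10.47
Watch battery replacement €9.16: labor services → 9.75% + 0% district = 9.75% → €0.89
Six-pack IPA €18.77: alcohol → 11.5% + 0% district = 11.5% → €2.16
Pet grooming €57.32: labor services → 9.75% + 0% district = 9.75% → €5.59
Hard cider (6-pack) €13.49: alcohol → 11.5% + 0% district = 11.5% → €1.55
Bottle of whiskey €61.96: alcohol → 11.5% + 0% district = 11.5% → €7.13
Cardigan €111.03: apparel → 10% + 1.75% district = 11.75% → €13.05
Sundress €70.69: apparel → 10% + 1.75% district = 11.75% → €8.31
Pack of socks €19.93: apparel → 10% + 1.75% district = 11.75% → €2.34
Laundry detergent €9.60: all other goods → 6.5% + 1.75% district = 8.25% → €0.79
Total tax = €10.47 + €0.89 + €2.16 + €5.59 + €1.55 + €7.13 + €13.05 + €8.31 + €2.34 + €0.79 = €52.28

€52.28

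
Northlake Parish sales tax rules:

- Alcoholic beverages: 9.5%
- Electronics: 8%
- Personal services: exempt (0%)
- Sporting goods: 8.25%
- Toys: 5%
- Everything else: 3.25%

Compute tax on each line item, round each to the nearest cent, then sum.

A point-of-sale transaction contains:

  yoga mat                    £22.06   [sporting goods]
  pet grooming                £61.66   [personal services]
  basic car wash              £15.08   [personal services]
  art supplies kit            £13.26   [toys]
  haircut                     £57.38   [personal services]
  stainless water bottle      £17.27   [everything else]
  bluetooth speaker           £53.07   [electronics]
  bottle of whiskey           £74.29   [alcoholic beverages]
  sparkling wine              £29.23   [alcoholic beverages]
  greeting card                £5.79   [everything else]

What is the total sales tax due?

Yoga mat £22.06: sporting goods → 8.25% → £1.82
Pet grooming £61.66: personal services → 0% → £0.00
Basic car wash £15.08: personal services → 0% → £0.00
Art supplies kit £13.26: toys → 5% → £0.66
Haircut £57.38: personal services → 0% → £0.00
Stainless water bottle £17.27: everything else → 3.25% → £0.56
Bluetooth speaker £53.07: electronics → 8% → £4.25
Bottle of whiskey £74.29: alcoholic beverages → 9.5% → £7.06
Sparkling wine £29.23: alcoholic beverages → 9.5% → £2.78
Greeting card £5.79: everything else → 3.25% → £0.19
Total tax = £1.82 + £0.66 + £0.56 + £4.25 + £7.06 + £2.78 + £0.19 = £17.32

£17.32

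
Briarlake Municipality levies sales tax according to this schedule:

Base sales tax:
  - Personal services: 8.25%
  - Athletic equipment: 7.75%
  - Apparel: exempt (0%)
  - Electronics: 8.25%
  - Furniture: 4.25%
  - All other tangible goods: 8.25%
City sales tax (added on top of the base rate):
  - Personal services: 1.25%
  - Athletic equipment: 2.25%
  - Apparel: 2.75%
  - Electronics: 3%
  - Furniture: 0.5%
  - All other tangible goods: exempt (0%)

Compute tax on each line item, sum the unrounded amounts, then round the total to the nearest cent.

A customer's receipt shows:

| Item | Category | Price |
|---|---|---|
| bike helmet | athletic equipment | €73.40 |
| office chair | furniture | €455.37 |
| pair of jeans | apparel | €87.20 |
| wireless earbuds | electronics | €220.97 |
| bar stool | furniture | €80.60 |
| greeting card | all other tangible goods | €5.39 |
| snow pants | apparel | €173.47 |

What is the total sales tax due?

€65.27

Bike helmet €73.40: athletic equipment → 7.75% + 2.25% city = 10% → €7.34
Office chair €455.37: furniture → 4.25% + 0.5% city = 4.75% → €21.630075
Pair of jeans €87.20: apparel → 0% + 2.75% city = 2.75% → €2.398
Wireless earbuds €220.97: electronics → 8.25% + 3% city = 11.25% → €24.859125
Bar stool €80.60: furniture → 4.25% + 0.5% city = 4.75% → €3.8285
Greeting card €5.39: all other tangible goods → 8.25% + 0% city = 8.25% → €0.444675
Snow pants €173.47: apparel → 0% + 2.75% city = 2.75% → €4.770425
Unrounded tax sum = €65.2708 → €65.27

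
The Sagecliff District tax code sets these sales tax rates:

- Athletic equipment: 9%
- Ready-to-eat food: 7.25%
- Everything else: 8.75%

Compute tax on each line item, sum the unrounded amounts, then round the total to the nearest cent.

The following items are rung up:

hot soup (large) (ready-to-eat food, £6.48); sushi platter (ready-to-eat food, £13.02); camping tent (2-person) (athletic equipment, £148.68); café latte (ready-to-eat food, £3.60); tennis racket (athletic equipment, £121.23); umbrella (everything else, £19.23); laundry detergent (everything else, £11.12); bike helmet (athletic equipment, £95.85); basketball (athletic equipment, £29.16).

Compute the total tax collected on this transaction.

£39.87

Hot soup (large) £6.48: ready-to-eat food → 7.25% → £0.4698
Sushi platter £13.02: ready-to-eat food → 7.25% → £0.94395
Camping tent (2-person) £148.68: athletic equipment → 9% → £13.3812
Café latte £3.60: ready-to-eat food → 7.25% → £0.261
Tennis racket £121.23: athletic equipment → 9% → £10.9107
Umbrella £19.23: everything else → 8.75% → £1.682625
Laundry detergent £11.12: everything else → 8.75% → £0.973
Bike helmet £95.85: athletic equipment → 9% → £8.6265
Basketball £29.16: athletic equipment → 9% → £2.6244
Unrounded tax sum = £39.873175 → £39.87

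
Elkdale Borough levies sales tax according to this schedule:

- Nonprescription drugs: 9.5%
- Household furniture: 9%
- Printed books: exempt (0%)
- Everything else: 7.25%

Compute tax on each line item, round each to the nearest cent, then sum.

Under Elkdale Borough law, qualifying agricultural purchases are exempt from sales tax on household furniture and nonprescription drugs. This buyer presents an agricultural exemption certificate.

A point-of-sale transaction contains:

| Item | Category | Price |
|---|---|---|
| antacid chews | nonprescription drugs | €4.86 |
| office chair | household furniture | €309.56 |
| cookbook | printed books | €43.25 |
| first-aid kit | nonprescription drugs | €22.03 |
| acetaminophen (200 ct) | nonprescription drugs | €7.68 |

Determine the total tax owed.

€0.00

Antacid chews €4.86: nonprescription drugs, buyer-exempt → 0% → €0.00
Office chair €309.56: household furniture, buyer-exempt → 0% → €0.00
Cookbook €43.25: printed books → 0% → €0.00
First-aid kit €22.03: nonprescription drugs, buyer-exempt → 0% → €0.00
Acetaminophen (200 ct) €7.68: nonprescription drugs, buyer-exempt → 0% → €0.00
Total tax = €0.00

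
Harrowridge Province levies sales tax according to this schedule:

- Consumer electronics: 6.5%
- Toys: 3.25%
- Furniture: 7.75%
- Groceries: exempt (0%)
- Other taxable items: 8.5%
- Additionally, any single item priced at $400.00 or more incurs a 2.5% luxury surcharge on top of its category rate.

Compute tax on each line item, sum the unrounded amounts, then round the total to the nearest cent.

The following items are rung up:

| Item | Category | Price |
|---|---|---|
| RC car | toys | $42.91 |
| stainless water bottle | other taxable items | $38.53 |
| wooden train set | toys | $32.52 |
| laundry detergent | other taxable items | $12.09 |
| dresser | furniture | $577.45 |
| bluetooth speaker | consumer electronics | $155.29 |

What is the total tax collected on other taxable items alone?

$4.30

Stainless water bottle $38.53: other taxable items → 8.5% → $3.27505
Laundry detergent $12.09: other taxable items → 8.5% → $1.02765
Tax on other taxable items: unrounded sum = $4.3027 → $4.30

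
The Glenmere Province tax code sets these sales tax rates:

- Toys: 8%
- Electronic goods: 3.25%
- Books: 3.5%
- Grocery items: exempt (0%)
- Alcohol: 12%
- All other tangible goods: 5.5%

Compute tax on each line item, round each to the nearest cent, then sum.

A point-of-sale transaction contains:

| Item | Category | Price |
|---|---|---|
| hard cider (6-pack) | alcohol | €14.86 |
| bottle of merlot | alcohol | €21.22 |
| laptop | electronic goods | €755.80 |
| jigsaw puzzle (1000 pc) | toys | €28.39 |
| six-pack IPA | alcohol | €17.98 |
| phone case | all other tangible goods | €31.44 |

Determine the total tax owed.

Hard cider (6-pack) €14.86: alcohol → 12% → €1.78
Bottle of merlot €21.22: alcohol → 12% → €2.55
Laptop €755.80: electronic goods → 3.25% → €24.56
Jigsaw puzzle (1000 pc) €28.39: toys → 8% → €2.27
Six-pack IPA €17.98: alcohol → 12% → €2.16
Phone case €31.44: all other tangible goods → 5.5% → €1.73
Total tax = €1.78 + €2.55 + €24.56 + €2.27 + €2.16 + €1.73 = €35.05

€35.05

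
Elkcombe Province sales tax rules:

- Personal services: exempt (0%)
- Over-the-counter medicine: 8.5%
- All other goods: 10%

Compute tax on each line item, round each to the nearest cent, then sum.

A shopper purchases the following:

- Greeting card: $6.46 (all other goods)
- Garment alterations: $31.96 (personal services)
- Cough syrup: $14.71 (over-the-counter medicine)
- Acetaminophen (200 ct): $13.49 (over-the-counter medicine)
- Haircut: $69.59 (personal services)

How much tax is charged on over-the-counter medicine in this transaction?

$2.40

Cough syrup $14.71: over-the-counter medicine → 8.5% → $1.25
Acetaminophen (200 ct) $13.49: over-the-counter medicine → 8.5% → $1.15
Tax on over-the-counter medicine = $1.25 + $1.15 = $2.40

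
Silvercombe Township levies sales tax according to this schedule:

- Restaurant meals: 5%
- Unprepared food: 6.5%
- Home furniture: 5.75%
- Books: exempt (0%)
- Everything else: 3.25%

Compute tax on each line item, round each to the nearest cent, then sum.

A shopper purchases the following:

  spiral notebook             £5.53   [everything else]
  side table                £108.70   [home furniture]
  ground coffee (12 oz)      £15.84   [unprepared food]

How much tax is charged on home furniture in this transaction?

Side table £108.70: home furniture → 5.75% → £6.25
Tax on home furniture = £6.25

£6.25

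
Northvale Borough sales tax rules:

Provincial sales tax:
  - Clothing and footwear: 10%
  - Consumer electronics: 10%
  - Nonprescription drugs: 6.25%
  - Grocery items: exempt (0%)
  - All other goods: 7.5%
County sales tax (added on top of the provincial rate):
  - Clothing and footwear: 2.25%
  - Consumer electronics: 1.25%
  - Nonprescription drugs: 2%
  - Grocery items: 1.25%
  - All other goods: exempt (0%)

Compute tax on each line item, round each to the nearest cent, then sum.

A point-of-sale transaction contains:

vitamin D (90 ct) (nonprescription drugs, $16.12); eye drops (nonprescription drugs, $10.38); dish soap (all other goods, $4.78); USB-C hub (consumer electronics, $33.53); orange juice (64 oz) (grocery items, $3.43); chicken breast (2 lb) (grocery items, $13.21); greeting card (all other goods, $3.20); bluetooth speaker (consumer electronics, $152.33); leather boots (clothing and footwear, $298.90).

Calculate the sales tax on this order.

$60.53

Vitamin D (90 ct) $16.12: nonprescription drugs → 6.25% + 2% county = 8.25% → $1.33
Eye drops $10.38: nonprescription drugs → 6.25% + 2% county = 8.25% → $0.86
Dish soap $4.78: all other goods → 7.5% + 0% county = 7.5% → $0.36
USB-C hub $33.53: consumer electronics → 10% + 1.25% county = 11.25% → $3.77
Orange juice (64 oz) $3.43: grocery items → 0% + 1.25% county = 1.25% → $0.04
Chicken breast (2 lb) $13.21: grocery items → 0% + 1.25% county = 1.25% → $0.17
Greeting card $3.20: all other goods → 7.5% + 0% county = 7.5% → $0.24
Bluetooth speaker $152.33: consumer electronics → 10% + 1.25% county = 11.25% → $17.14
Leather boots $298.90: clothing and footwear → 10% + 2.25% county = 12.25% → $36.62
Total tax = $1.33 + $0.86 + $0.36 + $3.77 + $0.04 + $0.17 + $0.24 + $17.14 + $36.62 = $60.53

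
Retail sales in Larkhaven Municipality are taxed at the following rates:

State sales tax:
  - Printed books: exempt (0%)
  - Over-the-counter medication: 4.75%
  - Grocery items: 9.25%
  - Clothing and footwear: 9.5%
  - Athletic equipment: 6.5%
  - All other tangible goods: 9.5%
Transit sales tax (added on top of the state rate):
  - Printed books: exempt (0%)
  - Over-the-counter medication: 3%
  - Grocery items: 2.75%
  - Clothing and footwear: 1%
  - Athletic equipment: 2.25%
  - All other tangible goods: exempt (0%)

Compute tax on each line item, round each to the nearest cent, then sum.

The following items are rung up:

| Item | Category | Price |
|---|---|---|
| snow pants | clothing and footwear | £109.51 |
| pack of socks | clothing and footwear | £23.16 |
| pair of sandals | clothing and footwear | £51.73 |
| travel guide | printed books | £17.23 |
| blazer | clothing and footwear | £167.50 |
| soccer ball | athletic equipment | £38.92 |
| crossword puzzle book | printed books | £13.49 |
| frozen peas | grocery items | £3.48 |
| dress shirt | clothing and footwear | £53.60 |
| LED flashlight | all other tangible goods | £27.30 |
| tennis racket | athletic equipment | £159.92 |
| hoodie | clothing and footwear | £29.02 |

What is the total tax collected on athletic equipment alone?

Soccer ball £38.92: athletic equipment → 6.5% + 2.25% transit = 8.75% → £3.41
Tennis racket £159.92: athletic equipment → 6.5% + 2.25% transit = 8.75% → £13.99
Tax on athletic equipment = £3.41 + £13.99 = £17.40

£17.40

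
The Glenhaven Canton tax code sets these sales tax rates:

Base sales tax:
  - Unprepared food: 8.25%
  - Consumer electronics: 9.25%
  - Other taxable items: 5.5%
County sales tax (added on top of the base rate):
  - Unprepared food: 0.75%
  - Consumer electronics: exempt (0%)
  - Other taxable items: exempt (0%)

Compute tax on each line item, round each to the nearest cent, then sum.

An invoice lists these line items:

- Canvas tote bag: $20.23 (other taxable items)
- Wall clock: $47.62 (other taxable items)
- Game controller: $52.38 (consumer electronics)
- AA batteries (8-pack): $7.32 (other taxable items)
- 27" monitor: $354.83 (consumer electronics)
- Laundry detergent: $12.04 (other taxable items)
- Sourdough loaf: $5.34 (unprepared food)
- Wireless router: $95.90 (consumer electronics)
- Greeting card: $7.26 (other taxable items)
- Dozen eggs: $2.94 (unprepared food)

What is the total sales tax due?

Canvas tote bag $20.23: other taxable items → 5.5% + 0% county = 5.5% → $1.11
Wall clock $47.62: other taxable items → 5.5% + 0% county = 5.5% → $2.62
Game controller $52.38: consumer electronics → 9.25% + 0% county = 9.25% → $4.85
AA batteries (8-pack) $7.32: other taxable items → 5.5% + 0% county = 5.5% → $0.40
27" monitor $354.83: consumer electronics → 9.25% + 0% county = 9.25% → $32.82
Laundry detergent $12.04: other taxable items → 5.5% + 0% county = 5.5% → $0.66
Sourdough loaf $5.34: unprepared food → 8.25% + 0.75% county = 9% → $0.48
Wireless router $95.90: consumer electronics → 9.25% + 0% county = 9.25% → $8.87
Greeting card $7.26: other taxable items → 5.5% + 0% county = 5.5% → $0.40
Dozen eggs $2.94: unprepared food → 8.25% + 0.75% county = 9% → $0.26
Total tax = $1.11 + $2.62 + $4.85 + $0.40 + $32.82 + $0.66 + $0.48 + $8.87 + $0.40 + $0.26 = $52.47

$52.47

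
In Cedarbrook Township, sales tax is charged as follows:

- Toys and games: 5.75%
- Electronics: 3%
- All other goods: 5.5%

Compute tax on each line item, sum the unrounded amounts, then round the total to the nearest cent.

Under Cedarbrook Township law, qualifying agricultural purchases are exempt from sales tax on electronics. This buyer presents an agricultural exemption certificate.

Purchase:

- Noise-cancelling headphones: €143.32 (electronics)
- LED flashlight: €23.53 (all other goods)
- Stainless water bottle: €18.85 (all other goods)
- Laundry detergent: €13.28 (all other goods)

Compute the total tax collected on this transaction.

Noise-cancelling headphones €143.32: electronics, buyer-exempt → 0% → €0.00
LED flashlight €23.53: all other goods → 5.5% → €1.29415
Stainless water bottle €18.85: all other goods → 5.5% → €1.03675
Laundry detergent €13.28: all other goods → 5.5% → €0.7304
Unrounded tax sum = €3.0613 → €3.06

€3.06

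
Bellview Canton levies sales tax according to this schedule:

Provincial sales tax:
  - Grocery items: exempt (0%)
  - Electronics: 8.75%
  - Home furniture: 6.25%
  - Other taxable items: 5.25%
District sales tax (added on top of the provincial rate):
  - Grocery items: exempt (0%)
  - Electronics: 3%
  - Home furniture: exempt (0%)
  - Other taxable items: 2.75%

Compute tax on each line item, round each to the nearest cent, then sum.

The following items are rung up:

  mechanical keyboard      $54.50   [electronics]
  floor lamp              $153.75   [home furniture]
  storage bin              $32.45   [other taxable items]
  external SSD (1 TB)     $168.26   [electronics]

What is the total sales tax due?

$38.38

Mechanical keyboard $54.50: electronics → 8.75% + 3% district = 11.75% → $6.40
Floor lamp $153.75: home furniture → 6.25% + 0% district = 6.25% → $9.61
Storage bin $32.45: other taxable items → 5.25% + 2.75% district = 8% → $2.60
External SSD (1 TB) $168.26: electronics → 8.75% + 3% district = 11.75% → $19.77
Total tax = $6.40 + $9.61 + $2.60 + $19.77 = $38.38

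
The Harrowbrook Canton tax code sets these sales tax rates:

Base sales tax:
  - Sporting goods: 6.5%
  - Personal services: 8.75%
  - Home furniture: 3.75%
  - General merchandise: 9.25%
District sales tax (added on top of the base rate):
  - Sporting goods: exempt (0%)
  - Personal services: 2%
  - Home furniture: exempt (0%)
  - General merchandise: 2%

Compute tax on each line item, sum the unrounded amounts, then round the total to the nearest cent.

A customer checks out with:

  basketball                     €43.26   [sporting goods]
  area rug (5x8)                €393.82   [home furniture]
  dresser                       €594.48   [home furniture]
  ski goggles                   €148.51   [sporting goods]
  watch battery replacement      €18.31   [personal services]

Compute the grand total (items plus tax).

€1249.87

Basketball €43.26: sporting goods → 6.5% + 0% district = 6.5% → €2.8119
Area rug (5x8) €393.82: home furniture → 3.75% + 0% district = 3.75% → €14.76825
Dresser €594.48: home furniture → 3.75% + 0% district = 3.75% → €22.293
Ski goggles €148.51: sporting goods → 6.5% + 0% district = 6.5% → €9.65315
Watch battery replacement €18.31: personal services → 8.75% + 2% district = 10.75% → €1.968325
Subtotal = €1198.38; unrounded tax = €51.494625 → €51.49; total due = €1249.87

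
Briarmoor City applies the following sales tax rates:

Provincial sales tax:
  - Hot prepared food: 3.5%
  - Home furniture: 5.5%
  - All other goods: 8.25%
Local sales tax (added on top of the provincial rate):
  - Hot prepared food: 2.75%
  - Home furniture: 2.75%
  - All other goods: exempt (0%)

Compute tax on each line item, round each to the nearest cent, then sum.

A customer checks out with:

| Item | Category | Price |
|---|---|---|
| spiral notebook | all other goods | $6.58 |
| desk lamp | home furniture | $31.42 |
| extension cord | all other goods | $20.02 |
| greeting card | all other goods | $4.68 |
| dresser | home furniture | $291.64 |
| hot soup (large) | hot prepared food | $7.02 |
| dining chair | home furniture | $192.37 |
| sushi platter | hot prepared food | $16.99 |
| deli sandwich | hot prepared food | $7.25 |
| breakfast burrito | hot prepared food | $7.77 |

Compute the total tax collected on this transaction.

Spiral notebook $6.58: all other goods → 8.25% + 0% local = 8.25% → $0.54
Desk lamp $31.42: home furniture → 5.5% + 2.75% local = 8.25% → $2.59
Extension cord $20.02: all other goods → 8.25% + 0% local = 8.25% → $1.65
Greeting card $4.68: all other goods → 8.25% + 0% local = 8.25% → $0.39
Dresser $291.64: home furniture → 5.5% + 2.75% local = 8.25% → $24.06
Hot soup (large) $7.02: hot prepared food → 3.5% + 2.75% local = 6.25% → $0.44
Dining chair $192.37: home furniture → 5.5% + 2.75% local = 8.25% → $15.87
Sushi platter $16.99: hot prepared food → 3.5% + 2.75% local = 6.25% → $1.06
Deli sandwich $7.25: hot prepared food → 3.5% + 2.75% local = 6.25% → $0.45
Breakfast burrito $7.77: hot prepared food → 3.5% + 2.75% local = 6.25% → $0.49
Total tax = $0.54 + $2.59 + $1.65 + $0.39 + $24.06 + $0.44 + $15.87 + $1.06 + $0.45 + $0.49 = $47.54

$47.54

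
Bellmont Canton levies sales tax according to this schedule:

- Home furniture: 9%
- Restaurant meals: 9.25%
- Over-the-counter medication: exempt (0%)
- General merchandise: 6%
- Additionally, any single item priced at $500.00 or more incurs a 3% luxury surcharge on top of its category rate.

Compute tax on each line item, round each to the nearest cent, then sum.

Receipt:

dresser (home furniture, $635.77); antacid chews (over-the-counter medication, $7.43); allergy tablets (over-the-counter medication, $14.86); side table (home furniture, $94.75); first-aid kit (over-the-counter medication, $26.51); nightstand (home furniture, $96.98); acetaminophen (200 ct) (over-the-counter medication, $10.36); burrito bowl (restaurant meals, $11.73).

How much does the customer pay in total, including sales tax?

$993.03

Dresser $635.77: home furniture → 9% + 3% surcharge = 12% → $76.29
Antacid chews $7.43: over-the-counter medication → 0% → $0.00
Allergy tablets $14.86: over-the-counter medication → 0% → $0.00
Side table $94.75: home furniture → 9% → $8.53
First-aid kit $26.51: over-the-counter medication → 0% → $0.00
Nightstand $96.98: home furniture → 9% → $8.73
Acetaminophen (200 ct) $10.36: over-the-counter medication → 0% → $0.00
Burrito bowl $11.73: restaurant meals → 9.25% → $1.09
Subtotal = $898.39; tax = $94.64; total due = $993.03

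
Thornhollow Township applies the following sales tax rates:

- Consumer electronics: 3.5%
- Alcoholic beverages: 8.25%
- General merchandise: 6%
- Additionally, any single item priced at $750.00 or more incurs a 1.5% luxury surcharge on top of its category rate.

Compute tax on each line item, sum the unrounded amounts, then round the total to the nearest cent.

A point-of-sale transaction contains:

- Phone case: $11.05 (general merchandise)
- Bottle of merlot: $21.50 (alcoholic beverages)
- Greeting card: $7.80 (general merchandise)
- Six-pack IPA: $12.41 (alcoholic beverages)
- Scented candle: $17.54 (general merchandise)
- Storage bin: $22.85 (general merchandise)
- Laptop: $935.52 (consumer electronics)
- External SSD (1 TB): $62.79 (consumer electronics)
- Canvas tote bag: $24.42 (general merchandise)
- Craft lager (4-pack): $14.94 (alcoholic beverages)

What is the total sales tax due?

Phone case $11.05: general merchandise → 6% → $0.663
Bottle of merlot $21.50: alcoholic beverages → 8.25% → $1.77375
Greeting card $7.80: general merchandise → 6% → $0.468
Six-pack IPA $12.41: alcoholic beverages → 8.25% → $1.023825
Scented candle $17.54: general merchandise → 6% → $1.0524
Storage bin $22.85: general merchandise → 6% → $1.371
Laptop $935.52: consumer electronics → 3.5% + 1.5% surcharge = 5% → $46.776
External SSD (1 TB) $62.79: consumer electronics → 3.5% → $2.19765
Canvas tote bag $24.42: general merchandise → 6% → $1.4652
Craft lager (4-pack) $14.94: alcoholic beverages → 8.25% → $1.23255
Unrounded tax sum = $58.023375 → $58.02

$58.02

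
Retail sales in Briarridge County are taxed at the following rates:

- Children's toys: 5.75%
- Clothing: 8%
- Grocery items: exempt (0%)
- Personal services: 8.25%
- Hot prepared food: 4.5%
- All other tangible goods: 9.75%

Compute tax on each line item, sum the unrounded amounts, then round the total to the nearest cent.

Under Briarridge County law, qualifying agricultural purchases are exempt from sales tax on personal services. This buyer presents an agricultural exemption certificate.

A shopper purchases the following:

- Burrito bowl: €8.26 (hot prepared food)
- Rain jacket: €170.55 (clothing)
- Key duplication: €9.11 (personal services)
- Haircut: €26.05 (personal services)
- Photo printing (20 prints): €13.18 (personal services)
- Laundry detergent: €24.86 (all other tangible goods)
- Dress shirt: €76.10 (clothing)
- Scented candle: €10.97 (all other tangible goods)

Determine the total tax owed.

Burrito bowl €8.26: hot prepared food → 4.5% → €0.3717
Rain jacket €170.55: clothing → 8% → €13.644
Key duplication €9.11: personal services, buyer-exempt → 0% → €0.00
Haircut €26.05: personal services, buyer-exempt → 0% → €0.00
Photo printing (20 prints) €13.18: personal services, buyer-exempt → 0% → €0.00
Laundry detergent €24.86: all other tangible goods → 9.75% → €2.42385
Dress shirt €76.10: clothing → 8% → €6.088
Scented candle €10.97: all other tangible goods → 9.75% → €1.069575
Unrounded tax sum = €23.597125 → €23.60

€23.60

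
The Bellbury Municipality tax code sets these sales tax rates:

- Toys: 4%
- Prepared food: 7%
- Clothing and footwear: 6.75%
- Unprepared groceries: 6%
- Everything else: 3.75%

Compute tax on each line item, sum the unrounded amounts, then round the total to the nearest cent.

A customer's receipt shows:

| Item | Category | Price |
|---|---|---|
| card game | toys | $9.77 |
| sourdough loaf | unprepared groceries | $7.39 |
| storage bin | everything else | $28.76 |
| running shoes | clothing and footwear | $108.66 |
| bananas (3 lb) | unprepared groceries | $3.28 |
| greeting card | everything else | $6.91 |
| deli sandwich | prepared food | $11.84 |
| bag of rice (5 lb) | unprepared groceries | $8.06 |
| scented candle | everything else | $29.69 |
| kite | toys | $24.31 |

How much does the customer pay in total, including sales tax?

$251.77

Card game $9.77: toys → 4% → $0.3908
Sourdough loaf $7.39: unprepared groceries → 6% → $0.4434
Storage bin $28.76: everything else → 3.75% → $1.0785
Running shoes $108.66: clothing and footwear → 6.75% → $7.33455
Bananas (3 lb) $3.28: unprepared groceries → 6% → $0.1968
Greeting card $6.91: everything else → 3.75% → $0.259125
Deli sandwich $11.84: prepared food → 7% → $0.8288
Bag of rice (5 lb) $8.06: unprepared groceries → 6% → $0.4836
Scented candle $29.69: everything else → 3.75% → $1.113375
Kite $24.31: toys → 4% → $0.9724
Subtotal = $238.67; unrounded tax = $13.10135 → $13.10; total due = $251.77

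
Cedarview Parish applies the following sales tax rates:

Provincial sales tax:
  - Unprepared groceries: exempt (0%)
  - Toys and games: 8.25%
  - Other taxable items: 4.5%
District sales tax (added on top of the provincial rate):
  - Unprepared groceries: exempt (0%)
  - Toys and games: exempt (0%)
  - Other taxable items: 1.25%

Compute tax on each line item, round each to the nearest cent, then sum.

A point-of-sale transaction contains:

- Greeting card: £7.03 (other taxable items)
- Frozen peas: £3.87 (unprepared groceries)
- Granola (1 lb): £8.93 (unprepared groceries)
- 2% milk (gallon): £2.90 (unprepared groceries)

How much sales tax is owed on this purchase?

Greeting card £7.03: other taxable items → 4.5% + 1.25% district = 5.75% → £0.40
Frozen peas £3.87: unprepared groceries → 0% + 0% district = 0% → £0.00
Granola (1 lb) £8.93: unprepared groceries → 0% + 0% district = 0% → £0.00
2% milk (gallon) £2.90: unprepared groceries → 0% + 0% district = 0% → £0.00
Total tax = £0.40

£0.40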